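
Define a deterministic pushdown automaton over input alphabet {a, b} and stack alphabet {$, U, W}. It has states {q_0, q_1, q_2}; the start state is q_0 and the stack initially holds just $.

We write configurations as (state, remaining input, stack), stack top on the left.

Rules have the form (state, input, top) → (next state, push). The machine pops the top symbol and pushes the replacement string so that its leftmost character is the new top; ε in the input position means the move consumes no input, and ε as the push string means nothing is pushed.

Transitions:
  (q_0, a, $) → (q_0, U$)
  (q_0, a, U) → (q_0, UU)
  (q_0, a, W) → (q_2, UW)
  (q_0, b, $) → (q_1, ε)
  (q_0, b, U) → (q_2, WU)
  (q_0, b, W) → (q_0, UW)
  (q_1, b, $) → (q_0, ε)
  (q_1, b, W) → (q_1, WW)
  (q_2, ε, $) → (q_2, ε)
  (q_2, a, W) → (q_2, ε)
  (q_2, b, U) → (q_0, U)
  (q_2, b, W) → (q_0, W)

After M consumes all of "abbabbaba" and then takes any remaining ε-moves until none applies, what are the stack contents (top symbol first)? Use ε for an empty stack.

UUWU$

(q_0, abbabbaba, $) ⊢ (q_0, bbabbaba, U$) ⊢ (q_2, babbaba, WU$) ⊢ (q_0, abbaba, WU$) ⊢ (q_2, bbaba, UWU$) ⊢ (q_0, baba, UWU$) ⊢ (q_2, aba, WUWU$) ⊢ (q_2, ba, UWU$) ⊢ (q_0, a, UWU$) ⊢ (q_0, ε, UUWU$)
All input consumed in state q_0 with stack UUWU$.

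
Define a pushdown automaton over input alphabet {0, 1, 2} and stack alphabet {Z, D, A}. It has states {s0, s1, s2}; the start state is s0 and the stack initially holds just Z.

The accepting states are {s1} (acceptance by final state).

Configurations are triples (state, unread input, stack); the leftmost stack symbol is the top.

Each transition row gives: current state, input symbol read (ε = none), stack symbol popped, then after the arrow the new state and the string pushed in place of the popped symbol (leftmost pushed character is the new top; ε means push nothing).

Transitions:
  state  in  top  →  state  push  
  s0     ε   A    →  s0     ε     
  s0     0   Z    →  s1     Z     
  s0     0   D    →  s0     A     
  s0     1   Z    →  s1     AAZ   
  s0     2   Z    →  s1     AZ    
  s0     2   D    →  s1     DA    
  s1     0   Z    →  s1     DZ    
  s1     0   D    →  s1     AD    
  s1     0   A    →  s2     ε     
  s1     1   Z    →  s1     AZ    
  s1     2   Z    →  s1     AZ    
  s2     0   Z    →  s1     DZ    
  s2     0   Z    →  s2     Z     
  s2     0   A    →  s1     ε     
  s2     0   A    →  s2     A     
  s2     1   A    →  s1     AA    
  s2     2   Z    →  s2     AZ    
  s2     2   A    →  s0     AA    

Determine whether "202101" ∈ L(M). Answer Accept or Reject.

One accepting computation: (s0, 202101, Z) ⊢ (s1, 02101, AZ) ⊢ (s2, 2101, Z) ⊢ (s2, 101, AZ) ⊢ (s1, 01, AAZ) ⊢ (s2, 1, AZ) ⊢ (s1, ε, AAZ)
All input consumed and state s1 ∈ F.

Accept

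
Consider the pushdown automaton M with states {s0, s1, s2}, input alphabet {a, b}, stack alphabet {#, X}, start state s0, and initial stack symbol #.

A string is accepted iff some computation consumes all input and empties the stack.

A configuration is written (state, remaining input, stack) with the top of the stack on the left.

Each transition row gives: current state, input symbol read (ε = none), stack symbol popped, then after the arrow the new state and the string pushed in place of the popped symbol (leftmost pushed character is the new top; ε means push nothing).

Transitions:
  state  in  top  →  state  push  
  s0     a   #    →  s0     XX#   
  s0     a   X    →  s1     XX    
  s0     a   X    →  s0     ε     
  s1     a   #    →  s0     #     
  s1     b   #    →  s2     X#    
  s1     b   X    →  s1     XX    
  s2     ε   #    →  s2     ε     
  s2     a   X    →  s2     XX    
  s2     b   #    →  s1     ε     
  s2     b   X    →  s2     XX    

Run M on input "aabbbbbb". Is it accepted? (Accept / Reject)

No computation consumes all input and empties the stack.

Reject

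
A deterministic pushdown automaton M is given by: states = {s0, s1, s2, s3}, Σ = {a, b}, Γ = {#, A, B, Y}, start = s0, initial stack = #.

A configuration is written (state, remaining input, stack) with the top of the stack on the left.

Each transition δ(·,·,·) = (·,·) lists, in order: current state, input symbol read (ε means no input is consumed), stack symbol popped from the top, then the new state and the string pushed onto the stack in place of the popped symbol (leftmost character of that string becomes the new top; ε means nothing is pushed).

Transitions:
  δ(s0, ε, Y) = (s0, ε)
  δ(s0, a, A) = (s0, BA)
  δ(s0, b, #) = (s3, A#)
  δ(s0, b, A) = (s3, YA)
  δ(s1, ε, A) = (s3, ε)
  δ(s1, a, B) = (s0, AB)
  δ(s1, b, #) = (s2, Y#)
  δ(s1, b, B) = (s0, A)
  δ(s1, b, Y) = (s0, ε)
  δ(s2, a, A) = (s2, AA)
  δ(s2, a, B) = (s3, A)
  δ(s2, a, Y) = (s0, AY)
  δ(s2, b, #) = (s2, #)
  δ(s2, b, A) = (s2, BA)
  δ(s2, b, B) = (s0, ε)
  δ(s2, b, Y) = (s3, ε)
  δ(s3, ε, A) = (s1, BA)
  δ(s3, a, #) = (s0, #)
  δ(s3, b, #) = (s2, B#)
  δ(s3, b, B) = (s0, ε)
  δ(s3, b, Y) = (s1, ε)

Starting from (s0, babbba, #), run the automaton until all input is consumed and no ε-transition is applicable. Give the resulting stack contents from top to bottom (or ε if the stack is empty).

(s0, babbba, #)
  read b, top #: go to s3, push A# → (s3, abbba, A#)
  ε-move, top A: go to s1, push BA → (s1, abbba, BA#)
  read a, top B: go to s0, push AB → (s0, bbba, ABA#)
  read b, top A: go to s3, push YA → (s3, bba, YABA#)
  read b, top Y: go to s1, push ε → (s1, ba, ABA#)
  ε-move, top A: go to s3, push ε → (s3, ba, BA#)
  read b, top B: go to s0, push ε → (s0, a, A#)
  read a, top A: go to s0, push BA → (s0, ε, BA#)
All input consumed in state s0 with stack BA#.

BA#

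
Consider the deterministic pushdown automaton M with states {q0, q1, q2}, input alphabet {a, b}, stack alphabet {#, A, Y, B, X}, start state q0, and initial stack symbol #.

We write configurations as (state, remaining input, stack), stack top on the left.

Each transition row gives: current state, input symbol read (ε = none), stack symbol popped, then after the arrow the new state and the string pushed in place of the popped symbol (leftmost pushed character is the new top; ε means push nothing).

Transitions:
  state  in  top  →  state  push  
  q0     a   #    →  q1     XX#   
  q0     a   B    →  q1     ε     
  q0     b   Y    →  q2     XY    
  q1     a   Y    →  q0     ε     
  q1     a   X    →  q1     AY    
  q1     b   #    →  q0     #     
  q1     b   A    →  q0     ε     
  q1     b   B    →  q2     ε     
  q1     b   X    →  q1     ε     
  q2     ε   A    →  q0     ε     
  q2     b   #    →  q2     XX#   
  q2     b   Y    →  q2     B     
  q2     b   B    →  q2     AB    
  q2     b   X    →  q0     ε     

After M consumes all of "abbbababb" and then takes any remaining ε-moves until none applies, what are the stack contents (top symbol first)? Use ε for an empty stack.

(q0, abbbababb, #)
  read a, top #: go to q1, push XX# → (q1, bbbababb, XX#)
  read b, top X: go to q1, push ε → (q1, bbababb, X#)
  read b, top X: go to q1, push ε → (q1, bababb, #)
  read b, top #: go to q0, push # → (q0, ababb, #)
  read a, top #: go to q1, push XX# → (q1, babb, XX#)
  read b, top X: go to q1, push ε → (q1, abb, X#)
  read a, top X: go to q1, push AY → (q1, bb, AY#)
  read b, top A: go to q0, push ε → (q0, b, Y#)
  read b, top Y: go to q2, push XY → (q2, ε, XY#)
All input consumed in state q2 with stack XY#.

XY#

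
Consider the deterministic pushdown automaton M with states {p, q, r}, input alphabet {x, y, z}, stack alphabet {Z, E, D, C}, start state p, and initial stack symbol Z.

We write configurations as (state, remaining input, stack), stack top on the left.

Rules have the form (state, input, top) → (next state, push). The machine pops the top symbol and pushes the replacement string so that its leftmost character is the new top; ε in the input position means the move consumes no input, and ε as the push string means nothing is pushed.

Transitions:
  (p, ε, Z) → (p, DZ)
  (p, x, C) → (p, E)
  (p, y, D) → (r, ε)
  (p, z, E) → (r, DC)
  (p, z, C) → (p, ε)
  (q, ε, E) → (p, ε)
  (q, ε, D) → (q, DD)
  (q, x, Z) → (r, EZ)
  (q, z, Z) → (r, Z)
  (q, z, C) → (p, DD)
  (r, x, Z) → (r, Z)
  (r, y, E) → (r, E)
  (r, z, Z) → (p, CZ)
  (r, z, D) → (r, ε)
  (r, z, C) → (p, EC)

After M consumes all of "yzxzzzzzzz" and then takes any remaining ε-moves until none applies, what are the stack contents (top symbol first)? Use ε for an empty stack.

DCCCZ

(p, yzxzzzzzzz, Z) ⊢ (p, yzxzzzzzzz, DZ) ⊢ (r, zxzzzzzzz, Z) ⊢ (p, xzzzzzzz, CZ) ⊢ (p, zzzzzzz, EZ) ⊢ (r, zzzzzz, DCZ) ⊢ (r, zzzzz, CZ) ⊢ (p, zzzz, ECZ) ⊢ (r, zzz, DCCZ) ⊢ (r, zz, CCZ) ⊢ (p, z, ECCZ) ⊢ (r, ε, DCCCZ)
All input consumed in state r with stack DCCCZ.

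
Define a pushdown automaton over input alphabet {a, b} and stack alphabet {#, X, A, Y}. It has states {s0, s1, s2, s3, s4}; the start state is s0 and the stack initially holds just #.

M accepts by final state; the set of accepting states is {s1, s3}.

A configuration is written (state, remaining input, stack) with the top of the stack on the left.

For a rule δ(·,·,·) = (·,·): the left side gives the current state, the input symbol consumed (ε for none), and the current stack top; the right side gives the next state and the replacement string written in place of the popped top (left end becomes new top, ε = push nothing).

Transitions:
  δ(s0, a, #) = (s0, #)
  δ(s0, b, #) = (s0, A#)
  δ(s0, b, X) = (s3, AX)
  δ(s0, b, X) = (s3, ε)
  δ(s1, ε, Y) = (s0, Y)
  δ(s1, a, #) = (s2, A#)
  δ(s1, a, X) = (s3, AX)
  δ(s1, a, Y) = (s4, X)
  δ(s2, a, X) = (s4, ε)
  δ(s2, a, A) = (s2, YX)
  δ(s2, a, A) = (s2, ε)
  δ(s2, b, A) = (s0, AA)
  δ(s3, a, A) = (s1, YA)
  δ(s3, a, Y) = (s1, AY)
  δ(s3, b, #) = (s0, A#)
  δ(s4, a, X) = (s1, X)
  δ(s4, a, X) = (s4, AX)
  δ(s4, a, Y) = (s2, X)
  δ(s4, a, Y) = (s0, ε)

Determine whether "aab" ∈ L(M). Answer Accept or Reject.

No computation consumes all input and reaches a final state.

Reject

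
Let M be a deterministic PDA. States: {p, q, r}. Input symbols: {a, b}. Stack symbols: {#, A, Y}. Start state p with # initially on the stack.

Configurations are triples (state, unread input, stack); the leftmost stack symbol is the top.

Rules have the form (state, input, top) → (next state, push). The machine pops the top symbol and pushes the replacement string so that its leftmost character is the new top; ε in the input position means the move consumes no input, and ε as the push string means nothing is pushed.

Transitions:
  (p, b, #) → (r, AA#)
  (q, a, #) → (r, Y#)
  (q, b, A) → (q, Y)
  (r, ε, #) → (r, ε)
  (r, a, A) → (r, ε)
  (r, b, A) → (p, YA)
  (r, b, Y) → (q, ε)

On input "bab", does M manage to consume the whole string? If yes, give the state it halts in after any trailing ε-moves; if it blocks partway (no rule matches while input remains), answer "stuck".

(p, bab, #) ⊢ (r, ab, AA#) ⊢ (r, b, A#) ⊢ (p, ε, YA#)
All input consumed; M is in state p.

p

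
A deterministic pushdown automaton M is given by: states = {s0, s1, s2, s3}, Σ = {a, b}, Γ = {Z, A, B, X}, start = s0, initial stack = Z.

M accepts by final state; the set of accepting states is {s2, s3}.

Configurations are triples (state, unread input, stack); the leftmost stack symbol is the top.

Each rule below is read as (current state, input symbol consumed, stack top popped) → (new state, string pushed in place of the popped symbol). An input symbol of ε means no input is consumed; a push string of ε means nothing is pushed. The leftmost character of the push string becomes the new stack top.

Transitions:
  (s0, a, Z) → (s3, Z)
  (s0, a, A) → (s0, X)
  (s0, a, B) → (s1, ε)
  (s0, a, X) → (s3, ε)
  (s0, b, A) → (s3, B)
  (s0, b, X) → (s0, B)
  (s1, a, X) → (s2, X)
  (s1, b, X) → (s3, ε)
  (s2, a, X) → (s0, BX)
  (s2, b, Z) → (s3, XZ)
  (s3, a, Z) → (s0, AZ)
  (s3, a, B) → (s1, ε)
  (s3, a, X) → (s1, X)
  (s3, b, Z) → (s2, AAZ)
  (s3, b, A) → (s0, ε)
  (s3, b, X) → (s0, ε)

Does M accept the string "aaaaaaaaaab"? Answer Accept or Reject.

Accept

(s0, aaaaaaaaaab, Z) ⊢ (s3, aaaaaaaaab, Z) ⊢ (s0, aaaaaaaab, AZ) ⊢ (s0, aaaaaaab, XZ) ⊢ (s3, aaaaaab, Z) ⊢ (s0, aaaaab, AZ) ⊢ (s0, aaaab, XZ) ⊢ (s3, aaab, Z) ⊢ (s0, aab, AZ) ⊢ (s0, ab, XZ) ⊢ (s3, b, Z) ⊢ (s2, ε, AAZ)
All input consumed; state s2 ∈ F.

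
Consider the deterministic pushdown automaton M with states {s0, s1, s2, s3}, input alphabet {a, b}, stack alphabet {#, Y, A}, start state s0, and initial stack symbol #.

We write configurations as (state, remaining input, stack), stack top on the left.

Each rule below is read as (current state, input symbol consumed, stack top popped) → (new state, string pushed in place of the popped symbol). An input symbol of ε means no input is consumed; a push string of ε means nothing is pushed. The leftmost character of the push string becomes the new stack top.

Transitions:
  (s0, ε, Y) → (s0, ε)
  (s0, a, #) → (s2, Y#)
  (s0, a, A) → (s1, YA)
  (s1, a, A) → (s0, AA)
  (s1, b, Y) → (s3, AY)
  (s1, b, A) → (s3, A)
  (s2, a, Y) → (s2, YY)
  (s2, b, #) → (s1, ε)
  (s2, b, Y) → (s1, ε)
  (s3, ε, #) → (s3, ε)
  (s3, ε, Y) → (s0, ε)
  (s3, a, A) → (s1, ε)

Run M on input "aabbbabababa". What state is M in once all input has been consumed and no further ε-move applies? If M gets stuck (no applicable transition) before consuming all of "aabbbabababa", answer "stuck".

stuck

(s0, aabbbabababa, #)
  read a, top #: go to s2, push Y# → (s2, abbbabababa, Y#)
  read a, top Y: go to s2, push YY → (s2, bbbabababa, YY#)
  read b, top Y: go to s1, push ε → (s1, bbabababa, Y#)
  read b, top Y: go to s3, push AY → (s3, babababa, AY#)
No transition for (s3, b, top A); M blocks with input babababa remaining.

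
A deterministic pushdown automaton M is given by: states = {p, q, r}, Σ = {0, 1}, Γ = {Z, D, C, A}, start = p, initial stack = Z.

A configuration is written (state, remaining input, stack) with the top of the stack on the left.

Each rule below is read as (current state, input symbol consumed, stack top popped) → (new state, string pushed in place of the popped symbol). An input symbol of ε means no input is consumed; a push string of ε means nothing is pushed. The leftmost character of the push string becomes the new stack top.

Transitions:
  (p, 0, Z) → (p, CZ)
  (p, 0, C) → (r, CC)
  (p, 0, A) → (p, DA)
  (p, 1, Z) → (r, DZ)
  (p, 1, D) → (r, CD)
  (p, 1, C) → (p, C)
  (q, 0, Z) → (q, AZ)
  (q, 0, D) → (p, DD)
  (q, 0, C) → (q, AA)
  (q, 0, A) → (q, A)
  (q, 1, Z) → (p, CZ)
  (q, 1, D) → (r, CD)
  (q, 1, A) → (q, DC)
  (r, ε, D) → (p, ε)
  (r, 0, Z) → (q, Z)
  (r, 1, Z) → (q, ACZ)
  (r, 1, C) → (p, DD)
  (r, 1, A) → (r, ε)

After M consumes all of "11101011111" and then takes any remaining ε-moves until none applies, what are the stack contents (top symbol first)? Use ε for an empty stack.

DDDDDDCZ

(p, 11101011111, Z) ⊢ (r, 1101011111, DZ) ⊢ (p, 1101011111, Z) ⊢ (r, 101011111, DZ) ⊢ (p, 101011111, Z) ⊢ (r, 01011111, DZ) ⊢ (p, 01011111, Z) ⊢ (p, 1011111, CZ) ⊢ (p, 011111, CZ) ⊢ (r, 11111, CCZ) ⊢ (p, 1111, DDCZ) ⊢ (r, 111, CDDCZ) ⊢ (p, 11, DDDDCZ) ⊢ (r, 1, CDDDDCZ) ⊢ (p, ε, DDDDDDCZ)
All input consumed in state p with stack DDDDDDCZ.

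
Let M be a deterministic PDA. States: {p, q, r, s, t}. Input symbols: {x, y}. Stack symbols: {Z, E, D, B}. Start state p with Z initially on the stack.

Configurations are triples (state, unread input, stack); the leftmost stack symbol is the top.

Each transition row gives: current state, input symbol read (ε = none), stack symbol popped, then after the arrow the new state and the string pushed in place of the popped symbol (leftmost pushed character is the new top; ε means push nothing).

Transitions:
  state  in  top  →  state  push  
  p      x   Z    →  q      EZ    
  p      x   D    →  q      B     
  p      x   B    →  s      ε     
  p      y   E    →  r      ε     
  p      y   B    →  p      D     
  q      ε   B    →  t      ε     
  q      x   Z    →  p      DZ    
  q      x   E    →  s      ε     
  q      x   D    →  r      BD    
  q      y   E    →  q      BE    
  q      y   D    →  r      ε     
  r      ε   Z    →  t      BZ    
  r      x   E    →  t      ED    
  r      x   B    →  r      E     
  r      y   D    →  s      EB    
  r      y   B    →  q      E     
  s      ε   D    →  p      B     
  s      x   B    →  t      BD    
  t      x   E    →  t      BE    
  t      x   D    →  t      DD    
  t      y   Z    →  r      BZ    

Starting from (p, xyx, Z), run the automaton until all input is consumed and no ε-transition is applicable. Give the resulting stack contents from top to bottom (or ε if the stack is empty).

BEZ

(p, xyx, Z)
  read x, top Z: go to q, push EZ → (q, yx, EZ)
  read y, top E: go to q, push BE → (q, x, BEZ)
  ε-move, top B: go to t, push ε → (t, x, EZ)
  read x, top E: go to t, push BE → (t, ε, BEZ)
All input consumed in state t with stack BEZ.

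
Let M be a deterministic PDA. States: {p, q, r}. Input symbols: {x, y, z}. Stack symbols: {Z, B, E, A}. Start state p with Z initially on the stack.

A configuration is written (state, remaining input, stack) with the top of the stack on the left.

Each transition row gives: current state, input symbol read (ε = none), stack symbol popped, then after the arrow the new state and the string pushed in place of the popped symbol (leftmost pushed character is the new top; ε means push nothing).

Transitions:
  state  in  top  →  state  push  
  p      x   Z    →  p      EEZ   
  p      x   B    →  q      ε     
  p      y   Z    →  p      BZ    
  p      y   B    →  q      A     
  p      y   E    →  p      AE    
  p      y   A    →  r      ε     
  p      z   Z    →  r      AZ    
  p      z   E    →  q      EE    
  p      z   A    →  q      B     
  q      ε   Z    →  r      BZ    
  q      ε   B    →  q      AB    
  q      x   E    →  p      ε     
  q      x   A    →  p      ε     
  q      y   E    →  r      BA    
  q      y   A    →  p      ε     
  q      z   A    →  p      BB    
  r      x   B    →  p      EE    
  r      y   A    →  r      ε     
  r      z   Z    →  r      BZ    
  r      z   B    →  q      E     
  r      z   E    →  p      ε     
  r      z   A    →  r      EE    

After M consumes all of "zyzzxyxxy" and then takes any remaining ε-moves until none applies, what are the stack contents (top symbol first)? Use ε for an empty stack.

(p, zyzzxyxxy, Z)
  read z, top Z: go to r, push AZ → (r, yzzxyxxy, AZ)
  read y, top A: go to r, push ε → (r, zzxyxxy, Z)
  read z, top Z: go to r, push BZ → (r, zxyxxy, BZ)
  read z, top B: go to q, push E → (q, xyxxy, EZ)
  read x, top E: go to p, push ε → (p, yxxy, Z)
  read y, top Z: go to p, push BZ → (p, xxy, BZ)
  read x, top B: go to q, push ε → (q, xy, Z)
  ε-move, top Z: go to r, push BZ → (r, xy, BZ)
  read x, top B: go to p, push EE → (p, y, EEZ)
  read y, top E: go to p, push AE → (p, ε, AEEZ)
All input consumed in state p with stack AEEZ.

AEEZ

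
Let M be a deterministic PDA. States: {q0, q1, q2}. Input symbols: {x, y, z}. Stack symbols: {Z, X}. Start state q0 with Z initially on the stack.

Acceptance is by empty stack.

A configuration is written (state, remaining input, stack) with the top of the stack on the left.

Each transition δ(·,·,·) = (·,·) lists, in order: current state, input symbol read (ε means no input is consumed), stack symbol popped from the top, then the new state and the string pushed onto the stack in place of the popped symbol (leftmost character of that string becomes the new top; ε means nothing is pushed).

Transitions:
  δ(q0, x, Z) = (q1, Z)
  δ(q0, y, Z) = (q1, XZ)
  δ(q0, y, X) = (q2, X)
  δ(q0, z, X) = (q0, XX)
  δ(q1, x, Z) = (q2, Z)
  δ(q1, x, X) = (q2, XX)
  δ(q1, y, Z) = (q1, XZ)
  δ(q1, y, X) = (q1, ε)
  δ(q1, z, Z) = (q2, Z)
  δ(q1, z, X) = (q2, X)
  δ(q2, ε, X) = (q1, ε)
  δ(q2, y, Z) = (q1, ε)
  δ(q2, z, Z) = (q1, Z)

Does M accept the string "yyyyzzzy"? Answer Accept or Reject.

Accept

(q0, yyyyzzzy, Z)
  read y, top Z: go to q1, push XZ → (q1, yyyzzzy, XZ)
  read y, top X: go to q1, push ε → (q1, yyzzzy, Z)
  read y, top Z: go to q1, push XZ → (q1, yzzzy, XZ)
  read y, top X: go to q1, push ε → (q1, zzzy, Z)
  read z, top Z: go to q2, push Z → (q2, zzy, Z)
  read z, top Z: go to q1, push Z → (q1, zy, Z)
  read z, top Z: go to q2, push Z → (q2, y, Z)
  read y, top Z: go to q1, push ε → (q1, ε, ε)
All input consumed and the stack is empty.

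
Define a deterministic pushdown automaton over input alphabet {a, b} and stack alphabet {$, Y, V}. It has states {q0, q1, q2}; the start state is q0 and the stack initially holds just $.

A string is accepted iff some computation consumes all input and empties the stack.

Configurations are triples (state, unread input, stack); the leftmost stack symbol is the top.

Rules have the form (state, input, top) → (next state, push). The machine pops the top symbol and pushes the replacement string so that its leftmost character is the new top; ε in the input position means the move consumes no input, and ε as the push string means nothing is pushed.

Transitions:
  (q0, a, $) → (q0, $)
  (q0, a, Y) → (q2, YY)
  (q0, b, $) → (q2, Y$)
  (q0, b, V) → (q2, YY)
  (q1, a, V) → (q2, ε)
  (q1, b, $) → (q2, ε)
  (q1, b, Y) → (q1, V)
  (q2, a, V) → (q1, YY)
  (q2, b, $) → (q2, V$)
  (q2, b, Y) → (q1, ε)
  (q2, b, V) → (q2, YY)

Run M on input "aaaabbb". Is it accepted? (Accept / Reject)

(q0, aaaabbb, $)
  read a, top $: go to q0, push $ → (q0, aaabbb, $)
  read a, top $: go to q0, push $ → (q0, aabbb, $)
  read a, top $: go to q0, push $ → (q0, abbb, $)
  read a, top $: go to q0, push $ → (q0, bbb, $)
  read b, top $: go to q2, push Y$ → (q2, bb, Y$)
  read b, top Y: go to q1, push ε → (q1, b, $)
  read b, top $: go to q2, push ε → (q2, ε, ε)
All input consumed and the stack is empty.

Accept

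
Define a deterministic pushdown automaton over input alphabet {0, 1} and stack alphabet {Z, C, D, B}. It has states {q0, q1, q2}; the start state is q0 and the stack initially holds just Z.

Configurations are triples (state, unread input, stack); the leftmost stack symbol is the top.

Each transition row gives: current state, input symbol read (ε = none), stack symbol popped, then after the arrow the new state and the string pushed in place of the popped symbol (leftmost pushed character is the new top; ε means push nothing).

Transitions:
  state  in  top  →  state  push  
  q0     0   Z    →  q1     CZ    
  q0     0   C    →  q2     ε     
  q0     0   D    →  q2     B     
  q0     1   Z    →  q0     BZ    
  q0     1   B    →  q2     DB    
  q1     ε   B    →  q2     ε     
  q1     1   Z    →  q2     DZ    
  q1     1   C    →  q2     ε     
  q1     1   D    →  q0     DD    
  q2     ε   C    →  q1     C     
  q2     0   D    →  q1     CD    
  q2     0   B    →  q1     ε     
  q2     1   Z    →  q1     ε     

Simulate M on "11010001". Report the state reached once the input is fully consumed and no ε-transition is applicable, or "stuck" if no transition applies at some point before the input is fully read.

(q0, 11010001, Z) ⊢ (q0, 1010001, BZ) ⊢ (q2, 010001, DBZ) ⊢ (q1, 10001, CDBZ) ⊢ (q2, 0001, DBZ) ⊢ (q1, 001, CDBZ)
No transition for (q1, 0, top C); M blocks with input 001 remaining.

stuck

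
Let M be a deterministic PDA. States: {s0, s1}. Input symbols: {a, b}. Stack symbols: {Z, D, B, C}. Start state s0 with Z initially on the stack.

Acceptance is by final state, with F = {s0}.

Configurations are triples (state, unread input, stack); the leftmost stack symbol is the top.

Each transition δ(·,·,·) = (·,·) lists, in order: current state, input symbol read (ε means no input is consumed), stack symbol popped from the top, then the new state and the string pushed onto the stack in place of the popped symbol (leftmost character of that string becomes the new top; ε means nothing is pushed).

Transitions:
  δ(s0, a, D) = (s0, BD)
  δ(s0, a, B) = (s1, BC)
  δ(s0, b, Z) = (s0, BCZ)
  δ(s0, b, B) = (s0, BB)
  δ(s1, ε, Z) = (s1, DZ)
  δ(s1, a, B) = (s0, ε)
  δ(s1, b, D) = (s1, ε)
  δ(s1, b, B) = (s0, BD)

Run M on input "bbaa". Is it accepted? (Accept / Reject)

Accept

(s0, bbaa, Z)
  read b, top Z: go to s0, push BCZ → (s0, baa, BCZ)
  read b, top B: go to s0, push BB → (s0, aa, BBCZ)
  read a, top B: go to s1, push BC → (s1, a, BCBCZ)
  read a, top B: go to s0, push ε → (s0, ε, CBCZ)
All input consumed; state s0 ∈ F.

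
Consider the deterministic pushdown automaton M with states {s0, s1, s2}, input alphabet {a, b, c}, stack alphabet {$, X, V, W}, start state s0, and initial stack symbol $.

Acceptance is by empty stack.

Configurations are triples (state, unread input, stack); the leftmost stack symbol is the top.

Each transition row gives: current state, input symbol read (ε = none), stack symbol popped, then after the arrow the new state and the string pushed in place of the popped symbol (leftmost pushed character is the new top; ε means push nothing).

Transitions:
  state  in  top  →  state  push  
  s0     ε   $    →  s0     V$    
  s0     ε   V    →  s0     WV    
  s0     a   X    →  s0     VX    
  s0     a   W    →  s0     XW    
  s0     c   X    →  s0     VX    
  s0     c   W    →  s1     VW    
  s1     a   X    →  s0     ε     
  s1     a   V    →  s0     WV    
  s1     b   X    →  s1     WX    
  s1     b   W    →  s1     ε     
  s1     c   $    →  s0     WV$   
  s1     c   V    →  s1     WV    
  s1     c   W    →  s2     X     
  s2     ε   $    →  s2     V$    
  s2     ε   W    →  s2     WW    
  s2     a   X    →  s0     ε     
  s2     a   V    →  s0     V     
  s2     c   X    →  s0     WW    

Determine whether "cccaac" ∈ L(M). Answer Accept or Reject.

(s0, cccaac, $)
  ε-move, top $: go to s0, push V$ → (s0, cccaac, V$)
  ε-move, top V: go to s0, push WV → (s0, cccaac, WV$)
  read c, top W: go to s1, push VW → (s1, ccaac, VWV$)
  read c, top V: go to s1, push WV → (s1, caac, WVWV$)
  read c, top W: go to s2, push X → (s2, aac, XVWV$)
  read a, top X: go to s0, push ε → (s0, ac, VWV$)
  ε-move, top V: go to s0, push WV → (s0, ac, WVWV$)
  read a, top W: go to s0, push XW → (s0, c, XWVWV$)
  read c, top X: go to s0, push VX → (s0, ε, VXWVWV$)
  ε-move, top V: go to s0, push WV → (s0, ε, WVXWVWV$)
All input consumed; stack is WVXWVWV$, not empty, and no further ε-move applies.

Reject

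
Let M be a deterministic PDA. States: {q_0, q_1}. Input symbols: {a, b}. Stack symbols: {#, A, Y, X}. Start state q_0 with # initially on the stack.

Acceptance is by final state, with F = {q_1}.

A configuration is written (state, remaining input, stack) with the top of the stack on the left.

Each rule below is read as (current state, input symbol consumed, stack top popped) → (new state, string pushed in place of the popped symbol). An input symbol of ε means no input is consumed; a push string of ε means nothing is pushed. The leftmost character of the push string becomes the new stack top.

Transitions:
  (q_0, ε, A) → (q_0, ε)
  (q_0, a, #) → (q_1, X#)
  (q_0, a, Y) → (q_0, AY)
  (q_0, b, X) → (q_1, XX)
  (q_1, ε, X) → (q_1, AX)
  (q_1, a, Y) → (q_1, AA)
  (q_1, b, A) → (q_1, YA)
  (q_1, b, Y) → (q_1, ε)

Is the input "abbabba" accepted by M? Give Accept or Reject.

Reject

(q_0, abbabba, #)
  read a, top #: go to q_1, push X# → (q_1, bbabba, X#)
  ε-move, top X: go to q_1, push AX → (q_1, bbabba, AX#)
  read b, top A: go to q_1, push YA → (q_1, babba, YAX#)
  read b, top Y: go to q_1, push ε → (q_1, abba, AX#)
No transition applies at (q_1, abba, AX#); input not fully consumed.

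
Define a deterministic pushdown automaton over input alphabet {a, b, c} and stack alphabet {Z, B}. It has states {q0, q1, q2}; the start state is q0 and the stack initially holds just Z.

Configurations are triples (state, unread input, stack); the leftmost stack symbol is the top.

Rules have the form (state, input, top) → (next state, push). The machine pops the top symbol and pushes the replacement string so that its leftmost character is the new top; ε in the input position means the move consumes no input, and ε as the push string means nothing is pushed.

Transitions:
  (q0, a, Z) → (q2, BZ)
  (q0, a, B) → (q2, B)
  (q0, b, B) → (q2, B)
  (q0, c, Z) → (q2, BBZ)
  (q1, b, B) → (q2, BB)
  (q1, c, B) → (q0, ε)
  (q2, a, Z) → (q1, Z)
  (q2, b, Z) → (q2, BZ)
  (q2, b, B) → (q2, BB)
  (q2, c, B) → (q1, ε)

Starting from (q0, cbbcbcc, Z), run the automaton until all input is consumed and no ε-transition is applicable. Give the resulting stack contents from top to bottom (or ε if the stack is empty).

(q0, cbbcbcc, Z)
  read c, top Z: go to q2, push BBZ → (q2, bbcbcc, BBZ)
  read b, top B: go to q2, push BB → (q2, bcbcc, BBBZ)
  read b, top B: go to q2, push BB → (q2, cbcc, BBBBZ)
  read c, top B: go to q1, push ε → (q1, bcc, BBBZ)
  read b, top B: go to q2, push BB → (q2, cc, BBBBZ)
  read c, top B: go to q1, push ε → (q1, c, BBBZ)
  read c, top B: go to q0, push ε → (q0, ε, BBZ)
All input consumed in state q0 with stack BBZ.

BBZ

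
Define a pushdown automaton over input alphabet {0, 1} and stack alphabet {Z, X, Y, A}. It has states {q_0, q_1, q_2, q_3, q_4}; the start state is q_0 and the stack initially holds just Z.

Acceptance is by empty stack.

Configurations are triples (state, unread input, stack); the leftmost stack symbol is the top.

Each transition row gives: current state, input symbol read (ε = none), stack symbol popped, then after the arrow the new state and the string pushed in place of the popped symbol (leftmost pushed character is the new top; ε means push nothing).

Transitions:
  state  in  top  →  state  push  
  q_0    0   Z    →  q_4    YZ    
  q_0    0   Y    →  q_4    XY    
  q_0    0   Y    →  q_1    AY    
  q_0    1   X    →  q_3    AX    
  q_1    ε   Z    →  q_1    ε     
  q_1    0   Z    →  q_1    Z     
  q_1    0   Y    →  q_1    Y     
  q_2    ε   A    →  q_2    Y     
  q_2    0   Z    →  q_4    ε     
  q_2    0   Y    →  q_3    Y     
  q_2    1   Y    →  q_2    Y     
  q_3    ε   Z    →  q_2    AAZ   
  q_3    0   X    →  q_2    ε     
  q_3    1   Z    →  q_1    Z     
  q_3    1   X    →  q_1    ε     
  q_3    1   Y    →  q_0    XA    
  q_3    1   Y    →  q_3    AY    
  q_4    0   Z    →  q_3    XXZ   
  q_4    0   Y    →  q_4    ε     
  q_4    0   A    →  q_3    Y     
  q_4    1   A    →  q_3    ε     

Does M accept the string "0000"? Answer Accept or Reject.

Reject

No computation consumes all input and empties the stack.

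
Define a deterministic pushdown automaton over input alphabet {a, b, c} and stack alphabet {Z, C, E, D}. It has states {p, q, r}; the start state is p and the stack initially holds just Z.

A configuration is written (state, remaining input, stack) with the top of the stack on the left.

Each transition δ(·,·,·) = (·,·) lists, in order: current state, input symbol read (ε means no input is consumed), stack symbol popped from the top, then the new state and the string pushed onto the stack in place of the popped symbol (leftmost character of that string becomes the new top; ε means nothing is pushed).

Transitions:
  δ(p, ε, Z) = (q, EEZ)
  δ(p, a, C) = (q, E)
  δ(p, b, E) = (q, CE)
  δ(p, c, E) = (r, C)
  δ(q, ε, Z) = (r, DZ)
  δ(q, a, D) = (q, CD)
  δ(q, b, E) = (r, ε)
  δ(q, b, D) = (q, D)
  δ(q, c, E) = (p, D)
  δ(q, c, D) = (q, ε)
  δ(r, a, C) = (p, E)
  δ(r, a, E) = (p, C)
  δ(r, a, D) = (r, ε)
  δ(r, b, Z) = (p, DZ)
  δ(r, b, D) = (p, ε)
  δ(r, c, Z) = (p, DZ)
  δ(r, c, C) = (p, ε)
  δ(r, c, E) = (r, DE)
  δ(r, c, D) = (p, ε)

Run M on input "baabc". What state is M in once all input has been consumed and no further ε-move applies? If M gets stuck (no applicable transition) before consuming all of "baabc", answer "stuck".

p

(p, baabc, Z)
  ε-move, top Z: go to q, push EEZ → (q, baabc, EEZ)
  read b, top E: go to r, push ε → (r, aabc, EZ)
  read a, top E: go to p, push C → (p, abc, CZ)
  read a, top C: go to q, push E → (q, bc, EZ)
  read b, top E: go to r, push ε → (r, c, Z)
  read c, top Z: go to p, push DZ → (p, ε, DZ)
All input consumed; M is in state p.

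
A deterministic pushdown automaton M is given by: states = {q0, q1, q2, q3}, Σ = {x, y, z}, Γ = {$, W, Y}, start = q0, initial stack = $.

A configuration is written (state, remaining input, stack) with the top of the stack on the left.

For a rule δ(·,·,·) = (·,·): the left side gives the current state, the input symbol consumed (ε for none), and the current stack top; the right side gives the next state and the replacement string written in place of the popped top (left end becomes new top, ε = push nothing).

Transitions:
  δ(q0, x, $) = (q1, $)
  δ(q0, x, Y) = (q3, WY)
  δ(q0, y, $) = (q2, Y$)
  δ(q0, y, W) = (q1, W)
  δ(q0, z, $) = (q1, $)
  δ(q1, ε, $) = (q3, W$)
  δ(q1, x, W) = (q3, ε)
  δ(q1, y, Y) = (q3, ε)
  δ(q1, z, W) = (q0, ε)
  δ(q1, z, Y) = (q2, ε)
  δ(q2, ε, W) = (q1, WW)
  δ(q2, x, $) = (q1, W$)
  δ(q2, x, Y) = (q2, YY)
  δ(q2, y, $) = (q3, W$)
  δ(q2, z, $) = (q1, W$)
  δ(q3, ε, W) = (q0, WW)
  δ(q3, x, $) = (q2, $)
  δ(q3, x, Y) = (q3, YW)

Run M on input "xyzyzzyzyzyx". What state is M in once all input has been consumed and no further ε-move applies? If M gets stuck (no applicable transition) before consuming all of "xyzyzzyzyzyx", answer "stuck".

q2

(q0, xyzyzzyzyzyx, $)
  read x, top $: go to q1, push $ → (q1, yzyzzyzyzyx, $)
  ε-move, top $: go to q3, push W$ → (q3, yzyzzyzyzyx, W$)
  ε-move, top W: go to q0, push WW → (q0, yzyzzyzyzyx, WW$)
  read y, top W: go to q1, push W → (q1, zyzzyzyzyx, WW$)
  read z, top W: go to q0, push ε → (q0, yzzyzyzyx, W$)
  read y, top W: go to q1, push W → (q1, zzyzyzyx, W$)
  read z, top W: go to q0, push ε → (q0, zyzyzyx, $)
  read z, top $: go to q1, push $ → (q1, yzyzyx, $)
  ε-move, top $: go to q3, push W$ → (q3, yzyzyx, W$)
  ε-move, top W: go to q0, push WW → (q0, yzyzyx, WW$)
  read y, top W: go to q1, push W → (q1, zyzyx, WW$)
  read z, top W: go to q0, push ε → (q0, yzyx, W$)
  read y, top W: go to q1, push W → (q1, zyx, W$)
  read z, top W: go to q0, push ε → (q0, yx, $)
  read y, top $: go to q2, push Y$ → (q2, x, Y$)
  read x, top Y: go to q2, push YY → (q2, ε, YY$)
All input consumed; M is in state q2.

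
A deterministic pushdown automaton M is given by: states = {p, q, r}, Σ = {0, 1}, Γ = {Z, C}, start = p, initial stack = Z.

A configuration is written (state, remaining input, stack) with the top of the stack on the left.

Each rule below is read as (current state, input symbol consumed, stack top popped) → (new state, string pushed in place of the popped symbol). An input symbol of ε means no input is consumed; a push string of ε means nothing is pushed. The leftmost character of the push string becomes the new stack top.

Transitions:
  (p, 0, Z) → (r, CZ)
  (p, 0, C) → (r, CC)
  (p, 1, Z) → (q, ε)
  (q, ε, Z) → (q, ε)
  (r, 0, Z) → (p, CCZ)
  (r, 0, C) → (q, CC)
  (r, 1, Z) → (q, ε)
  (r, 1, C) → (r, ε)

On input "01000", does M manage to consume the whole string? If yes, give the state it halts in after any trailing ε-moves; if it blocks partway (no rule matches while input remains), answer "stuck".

q

(p, 01000, Z)
  read 0, top Z: go to r, push CZ → (r, 1000, CZ)
  read 1, top C: go to r, push ε → (r, 000, Z)
  read 0, top Z: go to p, push CCZ → (p, 00, CCZ)
  read 0, top C: go to r, push CC → (r, 0, CCCZ)
  read 0, top C: go to q, push CC → (q, ε, CCCCZ)
All input consumed; M is in state q.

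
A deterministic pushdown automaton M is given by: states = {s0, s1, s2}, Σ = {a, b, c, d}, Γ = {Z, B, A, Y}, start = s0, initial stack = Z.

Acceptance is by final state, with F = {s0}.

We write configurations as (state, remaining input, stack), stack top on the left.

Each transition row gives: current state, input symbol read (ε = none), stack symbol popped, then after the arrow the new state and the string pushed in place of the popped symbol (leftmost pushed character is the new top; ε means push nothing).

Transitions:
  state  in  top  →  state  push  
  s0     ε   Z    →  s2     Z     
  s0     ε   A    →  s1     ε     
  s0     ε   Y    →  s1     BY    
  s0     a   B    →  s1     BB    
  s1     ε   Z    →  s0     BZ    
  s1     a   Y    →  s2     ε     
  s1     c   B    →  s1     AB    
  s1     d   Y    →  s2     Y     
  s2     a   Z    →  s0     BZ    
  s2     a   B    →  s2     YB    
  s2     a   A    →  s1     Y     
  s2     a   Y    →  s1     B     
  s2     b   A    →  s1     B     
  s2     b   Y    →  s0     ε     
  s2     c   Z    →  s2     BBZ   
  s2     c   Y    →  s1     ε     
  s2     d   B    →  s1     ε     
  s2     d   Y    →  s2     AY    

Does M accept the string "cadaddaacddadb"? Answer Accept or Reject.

(s0, cadaddaacddadb, Z)
  ε-move, top Z: go to s2, push Z → (s2, cadaddaacddadb, Z)
  read c, top Z: go to s2, push BBZ → (s2, adaddaacddadb, BBZ)
  read a, top B: go to s2, push YB → (s2, daddaacddadb, YBBZ)
  read d, top Y: go to s2, push AY → (s2, addaacddadb, AYBBZ)
  read a, top A: go to s1, push Y → (s1, ddaacddadb, YYBBZ)
  read d, top Y: go to s2, push Y → (s2, daacddadb, YYBBZ)
  read d, top Y: go to s2, push AY → (s2, aacddadb, AYYBBZ)
  read a, top A: go to s1, push Y → (s1, acddadb, YYYBBZ)
  read a, top Y: go to s2, push ε → (s2, cddadb, YYBBZ)
  read c, top Y: go to s1, push ε → (s1, ddadb, YBBZ)
  read d, top Y: go to s2, push Y → (s2, dadb, YBBZ)
  read d, top Y: go to s2, push AY → (s2, adb, AYBBZ)
  read a, top A: go to s1, push Y → (s1, db, YYBBZ)
  read d, top Y: go to s2, push Y → (s2, b, YYBBZ)
  read b, top Y: go to s0, push ε → (s0, ε, YBBZ)
All input consumed; state s0 ∈ F.

Accept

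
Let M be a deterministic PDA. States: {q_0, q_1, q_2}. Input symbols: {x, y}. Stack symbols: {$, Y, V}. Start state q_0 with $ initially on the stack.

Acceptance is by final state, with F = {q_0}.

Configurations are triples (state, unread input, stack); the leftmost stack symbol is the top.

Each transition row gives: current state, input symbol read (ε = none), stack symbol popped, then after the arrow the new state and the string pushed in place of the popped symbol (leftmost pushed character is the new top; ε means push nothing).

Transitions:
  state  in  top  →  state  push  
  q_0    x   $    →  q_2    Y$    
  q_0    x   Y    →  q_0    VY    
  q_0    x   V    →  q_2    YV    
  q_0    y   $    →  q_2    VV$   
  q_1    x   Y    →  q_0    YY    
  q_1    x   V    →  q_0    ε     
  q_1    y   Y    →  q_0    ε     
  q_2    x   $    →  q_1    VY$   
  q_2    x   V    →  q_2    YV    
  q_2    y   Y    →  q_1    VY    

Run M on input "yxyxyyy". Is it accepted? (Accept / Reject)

Reject

(q_0, yxyxyyy, $)
  read y, top $: go to q_2, push VV$ → (q_2, xyxyyy, VV$)
  read x, top V: go to q_2, push YV → (q_2, yxyyy, YVV$)
  read y, top Y: go to q_1, push VY → (q_1, xyyy, VYVV$)
  read x, top V: go to q_0, push ε → (q_0, yyy, YVV$)
No transition applies at (q_0, yyy, YVV$); input not fully consumed.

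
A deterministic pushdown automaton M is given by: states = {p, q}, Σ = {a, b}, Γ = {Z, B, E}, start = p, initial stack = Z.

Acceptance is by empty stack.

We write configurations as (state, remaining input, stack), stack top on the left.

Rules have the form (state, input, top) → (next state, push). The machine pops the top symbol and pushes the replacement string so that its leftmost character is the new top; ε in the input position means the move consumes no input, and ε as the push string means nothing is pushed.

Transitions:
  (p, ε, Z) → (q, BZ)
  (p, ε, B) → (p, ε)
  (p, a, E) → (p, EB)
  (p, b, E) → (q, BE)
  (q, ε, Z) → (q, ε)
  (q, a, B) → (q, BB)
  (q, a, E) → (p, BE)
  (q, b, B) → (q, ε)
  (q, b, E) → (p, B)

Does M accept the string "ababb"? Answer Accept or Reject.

Accept

(p, ababb, Z) ⊢ (q, ababb, BZ) ⊢ (q, babb, BBZ) ⊢ (q, abb, BZ) ⊢ (q, bb, BBZ) ⊢ (q, b, BZ) ⊢ (q, ε, Z) ⊢ (q, ε, ε)
All input consumed and the stack is empty.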